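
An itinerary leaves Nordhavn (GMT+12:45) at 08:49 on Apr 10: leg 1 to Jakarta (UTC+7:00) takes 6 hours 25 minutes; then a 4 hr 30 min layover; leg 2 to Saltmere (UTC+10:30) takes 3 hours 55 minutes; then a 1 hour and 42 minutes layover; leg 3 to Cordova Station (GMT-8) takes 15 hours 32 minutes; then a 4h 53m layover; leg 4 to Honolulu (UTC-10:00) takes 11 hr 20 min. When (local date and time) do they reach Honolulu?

10:21 on April 11

Convert departure to UTC: 08:49 − 12:45 = 20:04 UTC on Apr 9.
Add 6 hours and 25 minutes leg 1 → 02:29 UTC (Apr 10).
Add 4 hours and 30 minutes layover in Jakarta → 06:59 UTC.
Add 3 hours 55 minutes leg 2 → 10:54 UTC.
Add 1 hour and 42 minutes layover in Saltmere → 12:36 UTC.
Add 15 hours 32 minutes leg 3 → 04:08 UTC (Apr 11).
Add 4 hours and 53 minutes layover in Cordova Station → 09:01 UTC.
Add 11 hours and 20 minutes leg 4 → 20:21 UTC.
Honolulu is UTC−10:00, so local arrival = 20:21 − 10:00 = 10:21 on Apr 11.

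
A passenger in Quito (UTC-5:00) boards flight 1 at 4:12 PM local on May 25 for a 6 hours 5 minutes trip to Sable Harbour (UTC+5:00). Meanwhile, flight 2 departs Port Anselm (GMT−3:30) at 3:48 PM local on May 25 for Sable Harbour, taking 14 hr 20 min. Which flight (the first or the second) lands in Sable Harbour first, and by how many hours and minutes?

the first, by 6 hours 21 minutes

Flight 1 in UTC: 4:12 PM + 5:00 = 9:12 PM on May 25.
+6 hours 5 minutes → arrive 3:17 AM UTC on May 26.
Flight 2 in UTC: 3:48 PM + 3:30 = 7:18 PM on May 25.
+14 hours 20 minutes → arrive 9:38 AM UTC on May 26.
Flight 1 lands earlier by 6 hours 21 minutes.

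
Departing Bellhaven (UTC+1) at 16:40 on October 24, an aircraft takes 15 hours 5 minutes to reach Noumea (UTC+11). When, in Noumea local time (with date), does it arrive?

17:45 on Oct 25

Convert departure to UTC: 16:40 − 1:00 = 15:40 UTC on Oct 24.
Add 15 hours 5 minutes travel time → 06:45 UTC (Oct 25).
Noumea is UTC+11:00, so local arrival = 06:45 + 11:00 = 17:45 on Oct 25.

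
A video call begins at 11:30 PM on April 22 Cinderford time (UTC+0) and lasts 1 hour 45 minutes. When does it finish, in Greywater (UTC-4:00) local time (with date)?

Cinderford is at UTC+0, so start is already 11:30 PM UTC on Apr 22.
Add 1 hour and 45 minutes duration → 1:15 AM UTC (Apr 23).
Greywater is UTC−4:00, so local end time = 1:15 AM − 4:00 = 9:15 PM on Apr 22.

9:15 PM on April 22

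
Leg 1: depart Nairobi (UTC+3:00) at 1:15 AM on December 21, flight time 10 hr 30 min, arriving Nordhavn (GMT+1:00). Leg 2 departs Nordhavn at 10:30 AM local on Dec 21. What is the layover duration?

45 minutes

Convert departure to UTC: 1:15 AM − 3:00 = 10:15 PM UTC on Dec 20.
Add 10 hours and 30 minutes flight time → 8:45 AM UTC (Dec 21).
Nordhavn is UTC+1:00, so local arrival = 8:45 AM + 1:00 = 9:45 AM on Dec 21.
Layover = 10:30 AM − 9:45 AM = 45 minutes.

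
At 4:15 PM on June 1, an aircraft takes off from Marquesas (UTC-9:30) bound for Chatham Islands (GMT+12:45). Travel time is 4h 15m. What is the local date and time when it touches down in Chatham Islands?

6:45 PM on June 2

Convert departure to UTC: 4:15 PM + 9:30 = 1:45 AM UTC on Jun 2.
Add 4 hours 15 minutes travel time → 6:00 AM UTC.
Chatham Islands is UTC+12:45, so local arrival = 6:00 AM + 12:45 = 6:45 PM on Jun 2.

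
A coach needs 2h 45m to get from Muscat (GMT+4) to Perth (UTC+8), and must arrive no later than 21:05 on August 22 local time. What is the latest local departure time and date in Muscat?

Target arrival in UTC: 21:05 − 8:00 = 13:05 on Aug 22.
Subtract 2 hours 45 minutes → departure 10:20 UTC on Aug 22.
Muscat is UTC+4:00: 10:20 + 4:00 = 14:20 on Aug 22.

14:20 on August 22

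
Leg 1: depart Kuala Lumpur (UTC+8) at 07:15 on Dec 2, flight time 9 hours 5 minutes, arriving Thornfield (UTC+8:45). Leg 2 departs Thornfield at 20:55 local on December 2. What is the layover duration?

3 hours 50 minutes

Convert departure to UTC: 07:15 − 8:00 = 23:15 UTC on Dec 1.
Add 9 hours and 5 minutes flight time → 08:20 UTC (Dec 2).
Thornfield is UTC+8:45, so local arrival = 08:20 + 8:45 = 17:05 on Dec 2.
Layover = 20:55 − 17:05 = 3 hours 50 minutes.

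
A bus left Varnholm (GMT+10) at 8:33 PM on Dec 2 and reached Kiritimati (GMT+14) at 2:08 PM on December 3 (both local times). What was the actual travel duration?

Departure in UTC: 8:33 PM − 10:00 = 10:33 AM on Dec 2.
Arrival in UTC: 2:08 PM − 14:00 = 12:08 AM on Dec 3.
Elapsed = 12:08 AM − 10:33 AM (+1 day) = 13 hours 35 minutes.

13 hours 35 minutes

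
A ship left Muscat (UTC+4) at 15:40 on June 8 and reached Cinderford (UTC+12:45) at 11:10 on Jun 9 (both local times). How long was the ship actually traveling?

10 hours 45 minutes

Departure in UTC: 15:40 − 4:00 = 11:40 on Jun 8.
Arrival in UTC: 11:10 − 12:45 = 22:25 on Jun 8.
Elapsed = 22:25 − 11:40 = 10 hours 45 minutes.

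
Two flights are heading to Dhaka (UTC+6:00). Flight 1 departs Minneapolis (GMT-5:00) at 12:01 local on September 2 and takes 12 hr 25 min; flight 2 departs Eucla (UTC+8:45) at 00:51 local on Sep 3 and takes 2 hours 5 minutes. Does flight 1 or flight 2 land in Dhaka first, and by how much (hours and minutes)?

Flight 1 in UTC: 12:01 + 5:00 = 17:01 on Sep 2.
+12 hours 25 minutes → arrive 05:26 UTC on Sep 3.
Flight 2 in UTC: 00:51 − 8:45 = 16:06 on Sep 2.
+2 hours and 5 minutes → arrive 18:11 UTC on Sep 2.
Flight 2 lands earlier by 11 hours 15 minutes.

the second, by 11 hours 15 minutes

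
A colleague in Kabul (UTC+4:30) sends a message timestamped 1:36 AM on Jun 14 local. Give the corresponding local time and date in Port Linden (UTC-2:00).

7:06 PM on Jun 13

In UTC: 1:36 AM − 4:30 = 9:06 PM on Jun 13.
Port Linden is UTC−2:00: 9:06 PM − 2:00 = 7:06 PM on Jun 13.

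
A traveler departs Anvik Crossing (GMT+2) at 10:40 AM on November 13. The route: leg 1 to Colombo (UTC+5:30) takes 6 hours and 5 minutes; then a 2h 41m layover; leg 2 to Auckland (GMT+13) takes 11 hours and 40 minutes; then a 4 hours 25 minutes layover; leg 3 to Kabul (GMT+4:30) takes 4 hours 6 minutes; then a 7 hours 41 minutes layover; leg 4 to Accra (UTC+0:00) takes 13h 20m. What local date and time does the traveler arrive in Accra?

Convert departure to UTC: 10:40 AM − 2:00 = 8:40 AM UTC on Nov 13.
Add 6 hours 5 minutes leg 1 → 2:45 PM UTC.
Add 2 hours 41 minutes layover in Colombo → 5:26 PM UTC.
Add 11 hours and 40 minutes leg 2 → 5:06 AM UTC (Nov 14).
Add 4 hours 25 minutes layover in Auckland → 9:31 AM UTC.
Add 4 hours and 6 minutes leg 3 → 1:37 PM UTC.
Add 7 hours 41 minutes layover in Kabul → 9:18 PM UTC.
Add 13 hours and 20 minutes leg 4 → 10:38 AM UTC (Nov 15).
Accra is UTC+0, so local arrival is the same: 10:38 AM on Nov 15.

10:38 AM on November 15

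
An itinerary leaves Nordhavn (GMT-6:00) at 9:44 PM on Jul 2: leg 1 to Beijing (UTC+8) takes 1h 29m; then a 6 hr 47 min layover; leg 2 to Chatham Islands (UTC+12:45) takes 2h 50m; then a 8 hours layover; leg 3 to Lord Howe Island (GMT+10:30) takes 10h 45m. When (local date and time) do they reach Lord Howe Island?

8:05 PM on Jul 4

Convert departure to UTC: 9:44 PM + 6:00 = 3:44 AM UTC on Jul 3.
Add 1 hour 29 minutes leg 1 → 5:13 AM UTC.
Add 6 hours 47 minutes layover in Beijing → 12:00 PM UTC.
Add 2 hours and 50 minutes leg 2 → 2:50 PM UTC.
Add 8 hours layover in Chatham Islands → 10:50 PM UTC.
Add 10 hours 45 minutes leg 3 → 9:35 AM UTC (Jul 4).
Lord Howe Island is UTC+10:30, so local arrival = 9:35 AM + 10:30 = 8:05 PM on Jul 4.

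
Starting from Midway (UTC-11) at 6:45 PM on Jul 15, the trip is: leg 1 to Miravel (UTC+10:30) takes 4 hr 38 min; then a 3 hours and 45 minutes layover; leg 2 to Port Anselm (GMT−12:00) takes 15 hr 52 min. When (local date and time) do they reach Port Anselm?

6:00 PM on July 16

Convert departure to UTC: 6:45 PM + 11:00 = 5:45 AM UTC on Jul 16.
Add 4 hours and 38 minutes leg 1 → 10:23 AM UTC.
Add 3 hours and 45 minutes layover in Miravel → 2:08 PM UTC.
Add 15 hours 52 minutes leg 2 → 6:00 AM UTC (Jul 17).
Port Anselm is UTC−12:00, so local arrival = 6:00 AM − 12:00 = 6:00 PM on Jul 16.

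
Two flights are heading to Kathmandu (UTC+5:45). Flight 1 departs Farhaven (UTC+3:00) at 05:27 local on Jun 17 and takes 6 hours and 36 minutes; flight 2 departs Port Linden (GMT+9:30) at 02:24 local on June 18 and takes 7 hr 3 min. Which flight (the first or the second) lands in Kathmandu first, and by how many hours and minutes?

Flight 1 in UTC: 05:27 − 3:00 = 02:27 on Jun 17.
+6 hours and 36 minutes → arrive 09:03 UTC on Jun 17.
Flight 2 in UTC: 02:24 − 9:30 = 16:54 on Jun 17.
+7 hours 3 minutes → arrive 23:57 UTC on Jun 17.
Flight 1 lands earlier by 14 hours 54 minutes.

the first, by 14 hours 54 minutes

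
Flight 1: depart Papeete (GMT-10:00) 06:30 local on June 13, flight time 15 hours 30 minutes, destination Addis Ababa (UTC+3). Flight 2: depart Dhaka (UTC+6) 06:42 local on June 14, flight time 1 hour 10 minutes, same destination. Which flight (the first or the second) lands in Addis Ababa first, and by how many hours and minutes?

the second, by 6 hours 8 minutes

Flight 1 in UTC: 06:30 + 10:00 = 16:30 on Jun 13.
+15 hours 30 minutes → arrive 08:00 UTC on Jun 14.
Flight 2 in UTC: 06:42 − 6:00 = 00:42 on Jun 14.
+1 hour 10 minutes → arrive 01:52 UTC on Jun 14.
Flight 2 lands earlier by 6 hours 8 minutes.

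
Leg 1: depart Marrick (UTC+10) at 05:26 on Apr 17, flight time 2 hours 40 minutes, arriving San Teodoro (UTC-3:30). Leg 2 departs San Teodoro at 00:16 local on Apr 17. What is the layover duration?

5 hours 40 minutes

Convert departure to UTC: 05:26 − 10:00 = 19:26 UTC on Apr 16.
Add 2 hours 40 minutes flight time → 22:06 UTC.
San Teodoro is UTC−3:30, so local arrival = 22:06 − 3:30 = 18:36 on Apr 16.
Layover = 00:16 − 18:36 (+1 day) = 5 hours 40 minutes.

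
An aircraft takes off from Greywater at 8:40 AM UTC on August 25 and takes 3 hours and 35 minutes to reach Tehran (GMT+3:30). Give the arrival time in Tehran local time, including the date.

3:45 PM on August 25

Departure is given in UTC: 8:40 AM on Aug 25.
Add 3 hours and 35 minutes → 12:15 PM UTC.
Tehran is UTC+3:30: 12:15 PM + 3:30 = 3:45 PM on Aug 25.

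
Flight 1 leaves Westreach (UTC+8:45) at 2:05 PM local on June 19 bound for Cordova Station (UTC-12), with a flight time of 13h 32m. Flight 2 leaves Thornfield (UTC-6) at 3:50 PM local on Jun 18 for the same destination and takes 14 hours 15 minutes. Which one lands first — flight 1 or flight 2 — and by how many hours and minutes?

Flight 1 in UTC: 2:05 PM − 8:45 = 5:20 AM on Jun 19.
+13 hours 32 minutes → arrive 6:52 PM UTC on Jun 19.
Flight 2 in UTC: 3:50 PM + 6:00 = 9:50 PM on Jun 18.
+14 hours and 15 minutes → arrive 12:05 PM UTC on Jun 19.
Flight 2 lands earlier by 6 hours 47 minutes.

the second, by 6 hours 47 minutes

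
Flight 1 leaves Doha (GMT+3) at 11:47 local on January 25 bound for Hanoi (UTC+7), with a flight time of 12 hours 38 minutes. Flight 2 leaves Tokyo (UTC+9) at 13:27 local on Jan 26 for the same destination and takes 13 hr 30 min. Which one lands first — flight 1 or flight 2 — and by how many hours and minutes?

Flight 1 in UTC: 11:47 − 3:00 = 08:47 on Jan 25.
+12 hours and 38 minutes → arrive 21:25 UTC on Jan 25.
Flight 2 in UTC: 13:27 − 9:00 = 04:27 on Jan 26.
+13 hours and 30 minutes → arrive 17:57 UTC on Jan 26.
Flight 1 lands earlier by 20 hours 32 minutes.

the first, by 20 hours 32 minutes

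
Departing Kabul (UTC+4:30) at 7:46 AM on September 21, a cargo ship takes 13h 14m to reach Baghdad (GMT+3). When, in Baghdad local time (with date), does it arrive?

7:30 PM on September 21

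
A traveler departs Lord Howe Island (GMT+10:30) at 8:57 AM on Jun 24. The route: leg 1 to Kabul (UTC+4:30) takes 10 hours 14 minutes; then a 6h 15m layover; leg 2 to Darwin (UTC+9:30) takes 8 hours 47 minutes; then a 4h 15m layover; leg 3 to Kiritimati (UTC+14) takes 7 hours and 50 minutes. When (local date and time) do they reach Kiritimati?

1:48 AM on Jun 26

Convert departure to UTC: 8:57 AM − 10:30 = 10:27 PM UTC on Jun 23.
Add 10 hours and 14 minutes leg 1 → 8:41 AM UTC (Jun 24).
Add 6 hours and 15 minutes layover in Kabul → 2:56 PM UTC.
Add 8 hours and 47 minutes leg 2 → 11:43 PM UTC.
Add 4 hours 15 minutes layover in Darwin → 3:58 AM UTC (Jun 25).
Add 7 hours and 50 minutes leg 3 → 11:48 AM UTC.
Kiritimati is UTC+14:00, so local arrival = 11:48 AM + 14:00 = 1:48 AM on Jun 26.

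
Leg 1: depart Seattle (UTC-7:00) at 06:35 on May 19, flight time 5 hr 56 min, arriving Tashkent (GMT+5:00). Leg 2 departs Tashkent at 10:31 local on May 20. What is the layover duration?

10 hours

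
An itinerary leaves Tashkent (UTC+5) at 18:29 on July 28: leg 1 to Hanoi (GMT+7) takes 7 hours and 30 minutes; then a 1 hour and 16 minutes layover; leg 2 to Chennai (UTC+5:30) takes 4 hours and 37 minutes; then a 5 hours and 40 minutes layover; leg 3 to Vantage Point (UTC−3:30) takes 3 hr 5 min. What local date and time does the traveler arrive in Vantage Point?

Convert departure to UTC: 18:29 − 5:00 = 13:29 UTC on Jul 28.
Add 7 hours 30 minutes leg 1 → 20:59 UTC.
Add 1 hour and 16 minutes layover in Hanoi → 22:15 UTC.
Add 4 hours and 37 minutes leg 2 → 02:52 UTC (Jul 29).
Add 5 hours and 40 minutes layover in Chennai → 08:32 UTC.
Add 3 hours and 5 minutes leg 3 → 11:37 UTC.
Vantage Point is UTC−3:30, so local arrival = 11:37 − 3:30 = 08:07 on Jul 29.

08:07 on July 29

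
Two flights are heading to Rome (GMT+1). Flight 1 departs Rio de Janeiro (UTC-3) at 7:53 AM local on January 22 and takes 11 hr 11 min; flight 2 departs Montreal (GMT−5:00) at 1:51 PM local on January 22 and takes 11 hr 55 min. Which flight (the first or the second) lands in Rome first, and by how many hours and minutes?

the first, by 8 hours 42 minutes

Flight 1 in UTC: 7:53 AM + 3:00 = 10:53 AM on Jan 22.
+11 hours 11 minutes → arrive 10:04 PM UTC on Jan 22.
Flight 2 in UTC: 1:51 PM + 5:00 = 6:51 PM on Jan 22.
+11 hours 55 minutes → arrive 6:46 AM UTC on Jan 23.
Flight 1 lands earlier by 8 hours 42 minutes.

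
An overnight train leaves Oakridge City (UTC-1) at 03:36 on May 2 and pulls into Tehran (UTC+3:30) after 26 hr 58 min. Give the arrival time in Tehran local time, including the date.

11:04 on May 3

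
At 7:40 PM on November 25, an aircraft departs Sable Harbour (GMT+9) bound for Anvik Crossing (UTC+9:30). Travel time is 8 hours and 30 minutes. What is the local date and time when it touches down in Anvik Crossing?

4:40 AM on November 26

Convert departure to UTC: 7:40 PM − 9:00 = 10:40 AM UTC on Nov 25.
Add 8 hours and 30 minutes travel time → 7:10 PM UTC.
Anvik Crossing is UTC+9:30, so local arrival = 7:10 PM + 9:30 = 4:40 AM on Nov 26.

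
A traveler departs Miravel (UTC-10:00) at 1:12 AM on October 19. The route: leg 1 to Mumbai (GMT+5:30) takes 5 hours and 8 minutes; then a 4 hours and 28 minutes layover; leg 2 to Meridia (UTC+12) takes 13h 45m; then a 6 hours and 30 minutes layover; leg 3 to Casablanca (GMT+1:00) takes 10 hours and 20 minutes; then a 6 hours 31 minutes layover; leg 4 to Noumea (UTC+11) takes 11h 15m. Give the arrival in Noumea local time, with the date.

Convert departure to UTC: 1:12 AM + 10:00 = 11:12 AM UTC on Oct 19.
Add 5 hours and 8 minutes leg 1 → 4:20 PM UTC.
Add 4 hours and 28 minutes layover in Mumbai → 8:48 PM UTC.
Add 13 hours and 45 minutes leg 2 → 10:33 AM UTC (Oct 20).
Add 6 hours and 30 minutes layover in Meridia → 5:03 PM UTC.
Add 10 hours and 20 minutes leg 3 → 3:23 AM UTC (Oct 21).
Add 6 hours and 31 minutes layover in Casablanca → 9:54 AM UTC.
Add 11 hours 15 minutes leg 4 → 9:09 PM UTC.
Noumea is UTC+11:00, so local arrival = 9:09 PM + 11:00 = 8:09 AM on Oct 22.

8:09 AM on Oct 22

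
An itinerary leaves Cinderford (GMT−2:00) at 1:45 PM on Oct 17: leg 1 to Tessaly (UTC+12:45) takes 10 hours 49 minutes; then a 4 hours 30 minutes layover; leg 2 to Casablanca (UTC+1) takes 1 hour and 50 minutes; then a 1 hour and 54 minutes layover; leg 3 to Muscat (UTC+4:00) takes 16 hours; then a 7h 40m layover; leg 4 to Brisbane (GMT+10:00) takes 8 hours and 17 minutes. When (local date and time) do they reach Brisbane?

4:45 AM on Oct 20

Convert departure to UTC: 1:45 PM + 2:00 = 3:45 PM UTC on Oct 17.
Add 10 hours and 49 minutes leg 1 → 2:34 AM UTC (Oct 18).
Add 4 hours and 30 minutes layover in Tessaly → 7:04 AM UTC.
Add 1 hour 50 minutes leg 2 → 8:54 AM UTC.
Add 1 hour and 54 minutes layover in Casablanca → 10:48 AM UTC.
Add 16 hours leg 3 → 2:48 AM UTC (Oct 19).
Add 7 hours and 40 minutes layover in Muscat → 10:28 AM UTC.
Add 8 hours and 17 minutes leg 4 → 6:45 PM UTC.
Brisbane is UTC+10:00, so local arrival = 6:45 PM + 10:00 = 4:45 AM on Oct 20.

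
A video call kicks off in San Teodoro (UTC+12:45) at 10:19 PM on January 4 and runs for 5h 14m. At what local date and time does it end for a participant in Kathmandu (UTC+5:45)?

8:33 PM on January 4

Convert start to UTC: 10:19 PM − 12:45 = 9:34 AM UTC on Jan 4.
Add 5 hours 14 minutes duration → 2:48 PM UTC.
Kathmandu is UTC+5:45, so local end time = 2:48 PM + 5:45 = 8:33 PM on Jan 4.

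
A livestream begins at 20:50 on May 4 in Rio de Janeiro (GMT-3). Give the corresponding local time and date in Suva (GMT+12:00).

In UTC: 20:50 + 3:00 = 23:50 on May 4.
Suva is UTC+12:00: 23:50 + 12:00 = 11:50 on May 5.

11:50 on May 5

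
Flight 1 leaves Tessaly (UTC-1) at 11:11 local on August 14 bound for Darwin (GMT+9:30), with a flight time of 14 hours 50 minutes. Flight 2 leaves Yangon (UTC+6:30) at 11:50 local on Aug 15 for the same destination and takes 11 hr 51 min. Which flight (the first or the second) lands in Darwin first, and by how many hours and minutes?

Flight 1 in UTC: 11:11 + 1:00 = 12:11 on Aug 14.
+14 hours 50 minutes → arrive 03:01 UTC on Aug 15.
Flight 2 in UTC: 11:50 − 6:30 = 05:20 on Aug 15.
+11 hours 51 minutes → arrive 17:11 UTC on Aug 15.
Flight 1 lands earlier by 14 hours 10 minutes.

the first, by 14 hours 10 minutes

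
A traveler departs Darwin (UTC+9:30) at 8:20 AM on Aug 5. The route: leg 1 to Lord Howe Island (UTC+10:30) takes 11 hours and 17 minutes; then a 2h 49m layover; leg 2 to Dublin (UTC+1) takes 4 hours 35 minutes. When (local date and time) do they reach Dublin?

6:31 PM on August 5

Convert departure to UTC: 8:20 AM − 9:30 = 10:50 PM UTC on Aug 4.
Add 11 hours and 17 minutes leg 1 → 10:07 AM UTC (Aug 5).
Add 2 hours and 49 minutes layover in Lord Howe Island → 12:56 PM UTC.
Add 4 hours 35 minutes leg 2 → 5:31 PM UTC.
Dublin is UTC+1:00, so local arrival = 5:31 PM + 1:00 = 6:31 PM on Aug 5.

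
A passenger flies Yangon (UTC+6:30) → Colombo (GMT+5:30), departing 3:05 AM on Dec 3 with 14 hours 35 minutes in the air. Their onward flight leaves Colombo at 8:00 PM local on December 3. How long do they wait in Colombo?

Convert departure to UTC: 3:05 AM − 6:30 = 8:35 PM UTC on Dec 2.
Add 14 hours 35 minutes flight time → 11:10 AM UTC (Dec 3).
Colombo is UTC+5:30, so local arrival = 11:10 AM + 5:30 = 4:40 PM on Dec 3.
Layover = 8:00 PM − 4:40 PM = 3 hours 20 minutes.

3 hours 20 minutes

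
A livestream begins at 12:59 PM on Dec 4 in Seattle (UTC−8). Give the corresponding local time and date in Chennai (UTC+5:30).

In UTC: 12:59 PM + 8:00 = 8:59 PM on Dec 4.
Chennai is UTC+5:30: 8:59 PM + 5:30 = 2:29 AM on Dec 5.

2:29 AM on December 5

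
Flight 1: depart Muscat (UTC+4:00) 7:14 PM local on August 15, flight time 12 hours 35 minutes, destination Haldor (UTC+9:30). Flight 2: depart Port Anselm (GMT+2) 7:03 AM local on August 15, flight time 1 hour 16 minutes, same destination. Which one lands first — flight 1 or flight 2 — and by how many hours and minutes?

Flight 1 in UTC: 7:14 PM − 4:00 = 3:14 PM on Aug 15.
+12 hours 35 minutes → arrive 3:49 AM UTC on Aug 16.
Flight 2 in UTC: 7:03 AM − 2:00 = 5:03 AM on Aug 15.
+1 hour 16 minutes → arrive 6:19 AM UTC on Aug 15.
Flight 2 lands earlier by 21 hours 30 minutes.

the second, by 21 hours 30 minutes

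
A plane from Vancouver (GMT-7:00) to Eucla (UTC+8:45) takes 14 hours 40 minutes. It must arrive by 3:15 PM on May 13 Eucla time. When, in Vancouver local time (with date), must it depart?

8:50 AM on May 12

Target arrival in UTC: 3:15 PM − 8:45 = 6:30 AM on May 13.
Subtract 14 hours and 40 minutes → departure 3:50 PM UTC on May 12.
Vancouver is UTC−7:00: 3:50 PM − 7:00 = 8:50 AM on May 12.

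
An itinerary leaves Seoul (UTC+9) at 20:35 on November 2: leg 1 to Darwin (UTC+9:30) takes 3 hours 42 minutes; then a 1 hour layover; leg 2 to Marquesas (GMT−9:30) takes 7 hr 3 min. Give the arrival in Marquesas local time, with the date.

Convert departure to UTC: 20:35 − 9:00 = 11:35 UTC on Nov 2.
Add 3 hours and 42 minutes leg 1 → 15:17 UTC.
Add 1 hour layover in Darwin → 16:17 UTC.
Add 7 hours and 3 minutes leg 2 → 23:20 UTC.
Marquesas is UTC−9:30, so local arrival = 23:20 − 9:30 = 13:50 on Nov 2.

13:50 on November 2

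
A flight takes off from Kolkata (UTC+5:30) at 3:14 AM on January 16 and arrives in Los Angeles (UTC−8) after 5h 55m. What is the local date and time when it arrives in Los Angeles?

7:39 PM on January 15

Convert departure to UTC: 3:14 AM − 5:30 = 9:44 PM UTC on Jan 15.
Add 5 hours and 55 minutes travel time → 3:39 AM UTC (Jan 16).
Los Angeles is UTC−8:00, so local arrival = 3:39 AM − 8:00 = 7:39 PM on Jan 15.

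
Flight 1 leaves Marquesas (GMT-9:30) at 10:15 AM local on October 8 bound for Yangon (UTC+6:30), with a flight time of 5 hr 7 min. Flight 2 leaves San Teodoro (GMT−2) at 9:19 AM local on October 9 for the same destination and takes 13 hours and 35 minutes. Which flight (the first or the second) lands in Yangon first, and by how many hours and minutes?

Flight 1 in UTC: 10:15 AM + 9:30 = 7:45 PM on Oct 8.
+5 hours and 7 minutes → arrive 12:52 AM UTC on Oct 9.
Flight 2 in UTC: 9:19 AM + 2:00 = 11:19 AM on Oct 9.
+13 hours and 35 minutes → arrive 12:54 AM UTC on Oct 10.
Flight 1 lands earlier by 24 hours 2 minutes.

the first, by 24 hours 2 minutes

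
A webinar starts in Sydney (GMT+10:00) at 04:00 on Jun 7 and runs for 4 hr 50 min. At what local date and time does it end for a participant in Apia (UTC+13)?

11:50 on Jun 7

Convert start to UTC: 04:00 − 10:00 = 18:00 UTC on Jun 6.
Add 4 hours 50 minutes duration → 22:50 UTC.
Apia is UTC+13:00, so local end time = 22:50 + 13:00 = 11:50 on Jun 7.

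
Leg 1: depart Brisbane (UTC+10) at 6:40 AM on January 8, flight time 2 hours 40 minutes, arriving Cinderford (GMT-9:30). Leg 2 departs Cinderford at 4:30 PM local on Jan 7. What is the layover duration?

Convert departure to UTC: 6:40 AM − 10:00 = 8:40 PM UTC on Jan 7.
Add 2 hours 40 minutes flight time → 11:20 PM UTC.
Cinderford is UTC−9:30, so local arrival = 11:20 PM − 9:30 = 1:50 PM on Jan 7.
Layover = 4:30 PM − 1:50 PM = 2 hours 40 minutes.

2 hours 40 minutes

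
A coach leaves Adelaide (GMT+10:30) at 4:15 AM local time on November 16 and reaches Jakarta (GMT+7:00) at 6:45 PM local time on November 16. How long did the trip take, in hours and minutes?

Departure in UTC: 4:15 AM − 10:30 = 5:45 PM on Nov 15.
Arrival in UTC: 6:45 PM − 7:00 = 11:45 AM on Nov 16.
Elapsed = 11:45 AM − 5:45 PM (+1 day) = 18 hours.

18 hours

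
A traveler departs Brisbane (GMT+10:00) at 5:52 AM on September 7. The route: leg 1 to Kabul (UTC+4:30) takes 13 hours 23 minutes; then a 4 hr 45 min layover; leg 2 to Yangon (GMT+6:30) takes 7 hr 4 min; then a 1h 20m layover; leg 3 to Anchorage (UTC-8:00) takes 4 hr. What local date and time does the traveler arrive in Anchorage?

Convert departure to UTC: 5:52 AM − 10:00 = 7:52 PM UTC on Sep 6.
Add 13 hours 23 minutes leg 1 → 9:15 AM UTC (Sep 7).
Add 4 hours and 45 minutes layover in Kabul → 2:00 PM UTC.
Add 7 hours and 4 minutes leg 2 → 9:04 PM UTC.
Add 1 hour and 20 minutes layover in Yangon → 10:24 PM UTC.
Add 4 hours leg 3 → 2:24 AM UTC (Sep 8).
Anchorage is UTC−8:00, so local arrival = 2:24 AM − 8:00 = 6:24 PM on Sep 7.

6:24 PM on September 7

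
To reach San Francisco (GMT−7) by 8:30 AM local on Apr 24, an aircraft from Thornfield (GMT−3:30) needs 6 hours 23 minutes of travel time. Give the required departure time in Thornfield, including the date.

5:37 AM on Apr 24

Target arrival in UTC: 8:30 AM + 7:00 = 3:30 PM on Apr 24.
Subtract 6 hours 23 minutes → departure 9:07 AM UTC on Apr 24.
Thornfield is UTC−3:30: 9:07 AM − 3:30 = 5:37 AM on Apr 24.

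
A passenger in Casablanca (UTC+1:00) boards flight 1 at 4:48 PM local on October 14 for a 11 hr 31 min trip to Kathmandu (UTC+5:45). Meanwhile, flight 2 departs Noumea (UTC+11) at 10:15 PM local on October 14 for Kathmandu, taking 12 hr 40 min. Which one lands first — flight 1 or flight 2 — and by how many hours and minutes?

the second, by 3 hours 24 minutes

Flight 1 in UTC: 4:48 PM − 1:00 = 3:48 PM on Oct 14.
+11 hours and 31 minutes → arrive 3:19 AM UTC on Oct 15.
Flight 2 in UTC: 10:15 PM − 11:00 = 11:15 AM on Oct 14.
+12 hours and 40 minutes → arrive 11:55 PM UTC on Oct 14.
Flight 2 lands earlier by 3 hours 24 minutes.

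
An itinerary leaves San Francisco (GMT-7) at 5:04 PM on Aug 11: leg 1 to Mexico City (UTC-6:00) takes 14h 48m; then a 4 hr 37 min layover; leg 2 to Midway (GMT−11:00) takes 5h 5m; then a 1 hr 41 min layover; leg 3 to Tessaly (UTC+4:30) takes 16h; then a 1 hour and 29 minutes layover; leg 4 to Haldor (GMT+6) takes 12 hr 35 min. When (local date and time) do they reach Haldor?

Convert departure to UTC: 5:04 PM + 7:00 = 12:04 AM UTC on Aug 12.
Add 14 hours 48 minutes leg 1 → 2:52 PM UTC.
Add 4 hours and 37 minutes layover in Mexico City → 7:29 PM UTC.
Add 5 hours 5 minutes leg 2 → 12:34 AM UTC (Aug 13).
Add 1 hour and 41 minutes layover in Midway → 2:15 AM UTC.
Add 16 hours leg 3 → 6:15 PM UTC.
Add 1 hour 29 minutes layover in Tessaly → 7:44 PM UTC.
Add 12 hours 35 minutes leg 4 → 8:19 AM UTC (Aug 14).
Haldor is UTC+6:00, so local arrival = 8:19 AM + 6:00 = 2:19 PM on Aug 14.

2:19 PM on Aug 14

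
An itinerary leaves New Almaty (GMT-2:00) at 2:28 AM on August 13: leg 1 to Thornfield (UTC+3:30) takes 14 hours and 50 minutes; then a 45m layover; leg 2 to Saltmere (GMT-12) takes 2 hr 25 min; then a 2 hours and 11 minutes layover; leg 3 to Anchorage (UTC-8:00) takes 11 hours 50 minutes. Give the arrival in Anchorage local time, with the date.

Convert departure to UTC: 2:28 AM + 2:00 = 4:28 AM UTC on Aug 13.
Add 14 hours and 50 minutes leg 1 → 7:18 PM UTC.
Add 45 minutes layover in Thornfield → 8:03 PM UTC.
Add 2 hours 25 minutes leg 2 → 10:28 PM UTC.
Add 2 hours 11 minutes layover in Saltmere → 12:39 AM UTC (Aug 14).
Add 11 hours and 50 minutes leg 3 → 12:29 PM UTC.
Anchorage is UTC−8:00, so local arrival = 12:29 PM − 8:00 = 4:29 AM on Aug 14.

4:29 AM on August 14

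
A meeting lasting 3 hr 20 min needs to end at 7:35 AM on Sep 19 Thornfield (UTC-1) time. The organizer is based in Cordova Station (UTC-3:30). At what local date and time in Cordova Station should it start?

1:45 AM on Sep 19

Target end time in UTC: 7:35 AM + 1:00 = 8:35 AM on Sep 19.
Subtract 3 hours 20 minutes → start 5:15 AM UTC on Sep 19.
Cordova Station is UTC−3:30: 5:15 AM − 3:30 = 1:45 AM on Sep 19.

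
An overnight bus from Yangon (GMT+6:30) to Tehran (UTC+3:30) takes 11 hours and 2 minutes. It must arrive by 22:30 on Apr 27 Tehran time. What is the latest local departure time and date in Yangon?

Target arrival in UTC: 22:30 − 3:30 = 19:00 on Apr 27.
Subtract 11 hours and 2 minutes → departure 07:58 UTC on Apr 27.
Yangon is UTC+6:30: 07:58 + 6:30 = 14:28 on Apr 27.

14:28 on Apr 27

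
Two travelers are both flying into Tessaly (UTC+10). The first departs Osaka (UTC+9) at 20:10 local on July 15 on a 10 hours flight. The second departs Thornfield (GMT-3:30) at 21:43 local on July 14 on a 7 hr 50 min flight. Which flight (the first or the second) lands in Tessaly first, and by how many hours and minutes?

the second, by 12 hours 7 minutes

Flight 1 in UTC: 20:10 − 9:00 = 11:10 on Jul 15.
+10 hours → arrive 21:10 UTC on Jul 15.
Flight 2 in UTC: 21:43 + 3:30 = 01:13 on Jul 15.
+7 hours and 50 minutes → arrive 09:03 UTC on Jul 15.
Flight 2 lands earlier by 12 hours 7 minutes.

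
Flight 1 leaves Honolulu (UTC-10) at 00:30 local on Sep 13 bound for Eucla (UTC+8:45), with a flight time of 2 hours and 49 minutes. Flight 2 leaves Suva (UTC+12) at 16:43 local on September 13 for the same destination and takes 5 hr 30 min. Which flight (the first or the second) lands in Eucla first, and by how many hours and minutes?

Flight 1 in UTC: 00:30 + 10:00 = 10:30 on Sep 13.
+2 hours and 49 minutes → arrive 13:19 UTC on Sep 13.
Flight 2 in UTC: 16:43 − 12:00 = 04:43 on Sep 13.
+5 hours and 30 minutes → arrive 10:13 UTC on Sep 13.
Flight 2 lands earlier by 3 hours 6 minutes.

the second, by 3 hours 6 minutes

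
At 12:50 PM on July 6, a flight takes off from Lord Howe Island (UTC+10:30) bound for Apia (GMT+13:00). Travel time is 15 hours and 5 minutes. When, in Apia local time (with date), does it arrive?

Convert departure to UTC: 12:50 PM − 10:30 = 2:20 AM UTC on Jul 6.
Add 15 hours 5 minutes travel time → 5:25 PM UTC.
Apia is UTC+13:00, so local arrival = 5:25 PM + 13:00 = 6:25 AM on Jul 7.

6:25 AM on July 7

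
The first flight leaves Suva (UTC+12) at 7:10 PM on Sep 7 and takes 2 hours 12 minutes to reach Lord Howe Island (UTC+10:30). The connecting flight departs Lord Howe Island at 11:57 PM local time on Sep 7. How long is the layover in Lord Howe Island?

Convert departure to UTC: 7:10 PM − 12:00 = 7:10 AM UTC on Sep 7.
Add 2 hours 12 minutes flight time → 9:22 AM UTC.
Lord Howe Island is UTC+10:30, so local arrival = 9:22 AM + 10:30 = 7:52 PM on Sep 7.
Layover = 11:57 PM − 7:52 PM = 4 hours 5 minutes.

4 hours 5 minutes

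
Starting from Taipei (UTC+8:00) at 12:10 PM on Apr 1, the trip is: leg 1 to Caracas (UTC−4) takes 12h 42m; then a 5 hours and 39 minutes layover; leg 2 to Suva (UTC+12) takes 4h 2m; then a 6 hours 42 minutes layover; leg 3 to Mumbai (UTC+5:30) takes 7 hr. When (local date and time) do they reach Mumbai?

Convert departure to UTC: 12:10 PM − 8:00 = 4:10 AM UTC on Apr 1.
Add 12 hours and 42 minutes leg 1 → 4:52 PM UTC.
Add 5 hours and 39 minutes layover in Caracas → 10:31 PM UTC.
Add 4 hours 2 minutes leg 2 → 2:33 AM UTC (Apr 2).
Add 6 hours 42 minutes layover in Suva → 9:15 AM UTC.
Add 7 hours leg 3 → 4:15 PM UTC.
Mumbai is UTC+5:30, so local arrival = 4:15 PM + 5:30 = 9:45 PM on Apr 2.

9:45 PM on April 2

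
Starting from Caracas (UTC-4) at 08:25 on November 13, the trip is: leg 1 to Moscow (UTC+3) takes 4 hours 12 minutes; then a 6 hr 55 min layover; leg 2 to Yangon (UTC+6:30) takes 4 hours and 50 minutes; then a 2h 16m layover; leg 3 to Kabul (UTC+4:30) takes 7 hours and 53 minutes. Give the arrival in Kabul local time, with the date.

Convert departure to UTC: 08:25 + 4:00 = 12:25 UTC on Nov 13.
Add 4 hours and 12 minutes leg 1 → 16:37 UTC.
Add 6 hours 55 minutes layover in Moscow → 23:32 UTC.
Add 4 hours 50 minutes leg 2 → 04:22 UTC (Nov 14).
Add 2 hours 16 minutes layover in Yangon → 06:38 UTC.
Add 7 hours 53 minutes leg 3 → 14:31 UTC.
Kabul is UTC+4:30, so local arrival = 14:31 + 4:30 = 19:01 on Nov 14.

19:01 on Nov 14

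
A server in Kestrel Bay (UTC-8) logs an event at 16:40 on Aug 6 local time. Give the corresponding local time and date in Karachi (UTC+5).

05:40 on August 7

In UTC: 16:40 + 8:00 = 00:40 on Aug 7.
Karachi is UTC+5:00: 00:40 + 5:00 = 05:40 on Aug 7.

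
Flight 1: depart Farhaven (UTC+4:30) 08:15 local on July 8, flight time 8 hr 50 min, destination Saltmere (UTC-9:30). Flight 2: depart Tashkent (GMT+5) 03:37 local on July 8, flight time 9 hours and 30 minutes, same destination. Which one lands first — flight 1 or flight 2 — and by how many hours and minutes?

the second, by 4 hours 28 minutes

Flight 1 in UTC: 08:15 − 4:30 = 03:45 on Jul 8.
+8 hours 50 minutes → arrive 12:35 UTC on Jul 8.
Flight 2 in UTC: 03:37 − 5:00 = 22:37 on Jul 7.
+9 hours 30 minutes → arrive 08:07 UTC on Jul 8.
Flight 2 lands earlier by 4 hours 28 minutes.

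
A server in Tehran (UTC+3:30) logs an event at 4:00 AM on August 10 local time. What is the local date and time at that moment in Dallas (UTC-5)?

7:30 PM on August 9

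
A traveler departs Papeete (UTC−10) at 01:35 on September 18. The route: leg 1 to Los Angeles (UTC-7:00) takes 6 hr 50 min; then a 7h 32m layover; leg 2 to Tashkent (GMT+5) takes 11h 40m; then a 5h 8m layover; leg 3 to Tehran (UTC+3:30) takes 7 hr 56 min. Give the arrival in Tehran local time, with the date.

06:11 on Sep 20

Convert departure to UTC: 01:35 + 10:00 = 11:35 UTC on Sep 18.
Add 6 hours and 50 minutes leg 1 → 18:25 UTC.
Add 7 hours and 32 minutes layover in Los Angeles → 01:57 UTC (Sep 19).
Add 11 hours and 40 minutes leg 2 → 13:37 UTC.
Add 5 hours 8 minutes layover in Tashkent → 18:45 UTC.
Add 7 hours 56 minutes leg 3 → 02:41 UTC (Sep 20).
Tehran is UTC+3:30, so local arrival = 02:41 + 3:30 = 06:11 on Sep 20.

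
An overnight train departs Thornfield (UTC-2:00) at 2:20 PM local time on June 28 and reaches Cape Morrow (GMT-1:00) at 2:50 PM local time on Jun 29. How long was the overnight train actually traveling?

Cape Morrow is 1:00 ahead of Thornfield.
Clock-face elapsed time (ignoring zones) is 24 hours 30 minutes.
Actual elapsed = 24 hours 30 minutes − 1:00 = 23 hours 30 minutes.

23 hours 30 minutes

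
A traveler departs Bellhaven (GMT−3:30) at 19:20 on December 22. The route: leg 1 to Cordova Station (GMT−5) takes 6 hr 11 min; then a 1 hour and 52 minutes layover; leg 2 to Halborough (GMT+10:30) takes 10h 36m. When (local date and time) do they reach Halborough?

Convert departure to UTC: 19:20 + 3:30 = 22:50 UTC on Dec 22.
Add 6 hours 11 minutes leg 1 → 05:01 UTC (Dec 23).
Add 1 hour 52 minutes layover in Cordova Station → 06:53 UTC.
Add 10 hours and 36 minutes leg 2 → 17:29 UTC.
Halborough is UTC+10:30, so local arrival = 17:29 + 10:30 = 03:59 on Dec 24.

03:59 on Dec 24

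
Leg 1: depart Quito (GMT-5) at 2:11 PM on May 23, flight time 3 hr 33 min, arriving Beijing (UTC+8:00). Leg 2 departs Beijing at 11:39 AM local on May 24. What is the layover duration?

4 hours 55 minutes

Convert departure to UTC: 2:11 PM + 5:00 = 7:11 PM UTC on May 23.
Add 3 hours and 33 minutes flight time → 10:44 PM UTC.
Beijing is UTC+8:00, so local arrival = 10:44 PM + 8:00 = 6:44 AM on May 24.
Layover = 11:39 AM − 6:44 AM = 4 hours 55 minutes.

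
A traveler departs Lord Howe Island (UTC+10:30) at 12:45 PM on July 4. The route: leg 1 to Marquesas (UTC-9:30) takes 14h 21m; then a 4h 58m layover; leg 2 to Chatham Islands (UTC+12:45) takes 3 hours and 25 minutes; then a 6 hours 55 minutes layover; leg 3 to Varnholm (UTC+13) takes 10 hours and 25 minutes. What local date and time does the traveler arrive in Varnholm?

7:19 AM on Jul 6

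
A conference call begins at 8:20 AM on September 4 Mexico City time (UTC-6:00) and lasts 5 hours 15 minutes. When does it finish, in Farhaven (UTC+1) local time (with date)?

Farhaven is 7:00 ahead of Mexico City.
After 5 hours 15 minutes it is 1:35 PM in Mexico City.
Shift by the zone difference: 1:35 PM + 7:00 = 8:35 PM on Sep 4 in Farhaven.

8:35 PM on September 4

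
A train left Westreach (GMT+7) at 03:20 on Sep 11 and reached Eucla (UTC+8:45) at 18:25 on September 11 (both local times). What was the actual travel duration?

13 hours 20 minutes

Eucla is 1:45 ahead of Westreach.
Clock-face elapsed time (ignoring zones) is 15 hours 5 minutes.
Actual elapsed = 15 hours 5 minutes − 1:45 = 13 hours 20 minutes.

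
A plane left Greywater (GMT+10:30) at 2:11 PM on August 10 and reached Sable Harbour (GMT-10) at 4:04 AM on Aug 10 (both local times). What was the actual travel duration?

10 hours 23 minutes

Sable Harbour is 20:30 behind Greywater.
Clock-face elapsed time (ignoring zones) is −10 hours 7 minutes.
Actual elapsed = −10 hours 7 minutes + 20:30 = 10 hours 23 minutes.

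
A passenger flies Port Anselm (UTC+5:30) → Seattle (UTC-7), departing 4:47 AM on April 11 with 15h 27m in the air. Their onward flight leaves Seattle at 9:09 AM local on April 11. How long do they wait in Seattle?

Convert departure to UTC: 4:47 AM − 5:30 = 11:17 PM UTC on Apr 10.
Add 15 hours 27 minutes flight time → 2:44 PM UTC (Apr 11).
Seattle is UTC−7:00, so local arrival = 2:44 PM − 7:00 = 7:44 AM on Apr 11.
Layover = 9:09 AM − 7:44 AM = 1 hour 25 minutes.

1 hour 25 minutes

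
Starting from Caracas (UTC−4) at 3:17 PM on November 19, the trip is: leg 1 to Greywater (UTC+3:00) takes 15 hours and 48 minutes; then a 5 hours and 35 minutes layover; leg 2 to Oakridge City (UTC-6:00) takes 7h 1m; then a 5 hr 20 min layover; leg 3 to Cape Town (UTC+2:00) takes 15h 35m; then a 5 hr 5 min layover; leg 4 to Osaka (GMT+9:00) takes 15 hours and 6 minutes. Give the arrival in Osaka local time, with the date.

1:47 AM on November 23

Convert departure to UTC: 3:17 PM + 4:00 = 7:17 PM UTC on Nov 19.
Add 15 hours and 48 minutes leg 1 → 11:05 AM UTC (Nov 20).
Add 5 hours 35 minutes layover in Greywater → 4:40 PM UTC.
Add 7 hours 1 minute leg 2 → 11:41 PM UTC.
Add 5 hours and 20 minutes layover in Oakridge City → 5:01 AM UTC (Nov 21).
Add 15 hours 35 minutes leg 3 → 8:36 PM UTC.
Add 5 hours and 5 minutes layover in Cape Town → 1:41 AM UTC (Nov 22).
Add 15 hours 6 minutes leg 4 → 4:47 PM UTC.
Osaka is UTC+9:00, so local arrival = 4:47 PM + 9:00 = 1:47 AM on Nov 23.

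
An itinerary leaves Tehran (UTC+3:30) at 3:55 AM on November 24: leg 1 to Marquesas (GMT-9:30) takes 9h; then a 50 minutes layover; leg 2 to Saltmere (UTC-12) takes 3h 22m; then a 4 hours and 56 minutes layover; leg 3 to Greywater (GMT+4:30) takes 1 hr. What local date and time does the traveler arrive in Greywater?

12:03 AM on Nov 25

Convert departure to UTC: 3:55 AM − 3:30 = 12:25 AM UTC on Nov 24.
Add 9 hours leg 1 → 9:25 AM UTC.
Add 50 minutes layover in Marquesas → 10:15 AM UTC.
Add 3 hours and 22 minutes leg 2 → 1:37 PM UTC.
Add 4 hours and 56 minutes layover in Saltmere → 6:33 PM UTC.
Add 1 hour leg 3 → 7:33 PM UTC.
Greywater is UTC+4:30, so local arrival = 7:33 PM + 4:30 = 12:03 AM on Nov 25.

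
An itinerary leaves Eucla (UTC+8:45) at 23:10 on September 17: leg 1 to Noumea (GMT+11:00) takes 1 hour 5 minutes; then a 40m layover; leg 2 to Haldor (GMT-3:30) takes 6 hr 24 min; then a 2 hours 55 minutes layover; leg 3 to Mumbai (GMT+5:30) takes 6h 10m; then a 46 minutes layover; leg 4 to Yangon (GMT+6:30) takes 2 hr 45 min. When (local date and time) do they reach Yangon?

17:40 on September 18

Convert departure to UTC: 23:10 − 8:45 = 14:25 UTC on Sep 17.
Add 1 hour 5 minutes leg 1 → 15:30 UTC.
Add 40 minutes layover in Noumea → 16:10 UTC.
Add 6 hours 24 minutes leg 2 → 22:34 UTC.
Add 2 hours and 55 minutes layover in Haldor → 01:29 UTC (Sep 18).
Add 6 hours and 10 minutes leg 3 → 07:39 UTC.
Add 46 minutes layover in Mumbai → 08:25 UTC.
Add 2 hours and 45 minutes leg 4 → 11:10 UTC.
Yangon is UTC+6:30, so local arrival = 11:10 + 6:30 = 17:40 on Sep 18.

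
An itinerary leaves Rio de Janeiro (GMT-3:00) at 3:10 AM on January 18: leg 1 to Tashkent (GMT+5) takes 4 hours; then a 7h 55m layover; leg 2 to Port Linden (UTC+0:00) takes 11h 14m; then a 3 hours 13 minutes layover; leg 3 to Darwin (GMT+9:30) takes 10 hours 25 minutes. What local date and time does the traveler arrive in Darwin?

Convert departure to UTC: 3:10 AM + 3:00 = 6:10 AM UTC on Jan 18.
Add 4 hours leg 1 → 10:10 AM UTC.
Add 7 hours 55 minutes layover in Tashkent → 6:05 PM UTC.
Add 11 hours 14 minutes leg 2 → 5:19 AM UTC (Jan 19).
Add 3 hours and 13 minutes layover in Port Linden → 8:32 AM UTC.
Add 10 hours 25 minutes leg 3 → 6:57 PM UTC.
Darwin is UTC+9:30, so local arrival = 6:57 PM + 9:30 = 4:27 AM on Jan 20.

4:27 AM on January 20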